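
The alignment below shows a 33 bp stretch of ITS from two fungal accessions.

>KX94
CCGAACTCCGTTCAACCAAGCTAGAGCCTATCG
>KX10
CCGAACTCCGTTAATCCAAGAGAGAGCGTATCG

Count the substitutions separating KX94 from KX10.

5

Mismatches occur at site 13 (C→A), site 15 (A→T), site 21 (C→A), site 22 (T→G), site 28 (C→G).
That gives 5 mismatches out of 33 aligned sites, so the Hamming distance is 5.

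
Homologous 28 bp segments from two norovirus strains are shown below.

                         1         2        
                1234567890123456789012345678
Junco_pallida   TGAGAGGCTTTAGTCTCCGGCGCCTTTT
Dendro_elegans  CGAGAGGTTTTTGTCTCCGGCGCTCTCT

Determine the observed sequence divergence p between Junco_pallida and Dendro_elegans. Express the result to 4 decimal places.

Differing sites — 1:T/C; 8:C/T; 12:A/T; 24:C/T; 25:T/C; 27:T/C.
There are 6 differences over 28 sites, so p = 6/28 = 0.2143.

0.2143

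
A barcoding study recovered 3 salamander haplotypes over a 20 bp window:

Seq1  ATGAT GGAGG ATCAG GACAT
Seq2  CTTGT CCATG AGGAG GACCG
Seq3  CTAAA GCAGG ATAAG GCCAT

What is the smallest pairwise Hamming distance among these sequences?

6

Pairwise Hamming distances:
  Seq1 vs Seq2: 10
  Seq1 vs Seq3: 6
  Seq2 vs Seq3: 10
The smallest is 6, between Seq1 and Seq3.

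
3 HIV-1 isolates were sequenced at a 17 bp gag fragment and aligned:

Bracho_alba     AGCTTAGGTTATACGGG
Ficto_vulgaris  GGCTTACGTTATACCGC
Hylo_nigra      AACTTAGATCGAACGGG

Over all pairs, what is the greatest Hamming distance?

Pairwise Hamming distances:
  Bracho_alba vs Ficto_vulgaris: 4
  Bracho_alba vs Hylo_nigra: 5
  Ficto_vulgaris vs Hylo_nigra: 9
The largest is 9, between Ficto_vulgaris and Hylo_nigra.

9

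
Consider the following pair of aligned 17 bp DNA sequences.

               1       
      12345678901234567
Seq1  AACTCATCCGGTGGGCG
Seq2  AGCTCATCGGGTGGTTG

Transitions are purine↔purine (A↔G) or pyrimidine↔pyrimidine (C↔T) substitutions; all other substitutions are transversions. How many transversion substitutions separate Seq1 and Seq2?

Differing sites — 2:A/G (Ti); 9:C/G (Tv); 15:G/T (Tv); 16:C/T (Ti).
Of the 4 differences, 2 transitions and 2 transversions, so the answer is 2.

2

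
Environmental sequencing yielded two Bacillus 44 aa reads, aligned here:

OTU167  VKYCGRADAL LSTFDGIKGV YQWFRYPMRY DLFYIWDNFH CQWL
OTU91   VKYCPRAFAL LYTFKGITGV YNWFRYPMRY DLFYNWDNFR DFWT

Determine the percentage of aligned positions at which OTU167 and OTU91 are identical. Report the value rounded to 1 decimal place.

75.0%

Mismatches occur at site 5 (G→P), site 8 (D→F), site 12 (S→Y), site 15 (D→K), site 18 (K→T), site 22 (Q→N), site 35 (I→N), site 40 (H→R), site 41 (C→D), site 42 (Q→F), site 44 (L→T).
33 of the 44 sites match, so the percent identity is 33/44 × 100 = 75.0%.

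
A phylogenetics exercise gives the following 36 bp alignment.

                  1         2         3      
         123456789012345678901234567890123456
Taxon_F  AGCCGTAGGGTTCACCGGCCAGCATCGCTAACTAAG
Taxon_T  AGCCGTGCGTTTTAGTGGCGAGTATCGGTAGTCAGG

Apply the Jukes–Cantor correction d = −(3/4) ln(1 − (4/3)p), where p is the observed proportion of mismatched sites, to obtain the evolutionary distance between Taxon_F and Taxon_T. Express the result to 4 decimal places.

0.4926

Mismatches occur at site 7 (A/G), site 8 (G/C), site 10 (G/T), site 13 (C/T), site 15 (C/G), site 16 (C/T), site 20 (C/G), site 23 (C/T), site 28 (C/G), site 31 (A/G), site 32 (C/T), site 33 (T/C), site 35 (A/G).
p = 13/36 = 0.361111.
d = −0.75 · ln(1 − (4/3)·0.361111) = −0.75 · ln(0.518519) = −0.75 · (-0.656779) = 0.4926.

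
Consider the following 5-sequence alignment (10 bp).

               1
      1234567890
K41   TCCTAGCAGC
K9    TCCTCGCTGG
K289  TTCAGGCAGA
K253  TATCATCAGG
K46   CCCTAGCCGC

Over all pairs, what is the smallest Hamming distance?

2

Pairwise Hamming distances:
  K41 vs K9: 3
  K41 vs K289: 4
  K41 vs K253: 5
  K41 vs K46: 2
  K9 vs K289: 5
  K9 vs K253: 6
  K9 vs K46: 4
  K289 vs K253: 6
  K289 vs K46: 6
  K253 vs K46: 7
The smallest is 2, between K41 and K46.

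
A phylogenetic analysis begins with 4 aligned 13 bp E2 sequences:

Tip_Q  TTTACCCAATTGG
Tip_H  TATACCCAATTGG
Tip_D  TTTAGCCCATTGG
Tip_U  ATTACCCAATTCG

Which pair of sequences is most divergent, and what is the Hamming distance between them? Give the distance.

Pairwise Hamming distances:
  Tip_Q vs Tip_H: 1
  Tip_Q vs Tip_D: 2
  Tip_Q vs Tip_U: 2
  Tip_H vs Tip_D: 3
  Tip_H vs Tip_U: 3
  Tip_D vs Tip_U: 4
The largest is 4, between Tip_D and Tip_U.

4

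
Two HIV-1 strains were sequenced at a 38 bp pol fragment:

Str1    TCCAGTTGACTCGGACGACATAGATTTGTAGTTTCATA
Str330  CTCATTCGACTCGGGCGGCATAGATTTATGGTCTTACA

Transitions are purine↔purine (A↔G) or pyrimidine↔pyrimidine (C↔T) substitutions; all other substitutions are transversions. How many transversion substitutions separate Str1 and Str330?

1

The sequences differ at positions 1 (T/C, transition), 2 (C/T, transition), 5 (G/T, transversion), 7 (T/C, transition), 15 (A/G, transition), 18 (A/G, transition), 28 (G/A, transition), 30 (A/G, transition), 33 (T/C, transition), 35 (C/T, transition), 37 (T/C, transition).
Of the 11 differences, 10 transitions and 1 transversion, so the answer is 1.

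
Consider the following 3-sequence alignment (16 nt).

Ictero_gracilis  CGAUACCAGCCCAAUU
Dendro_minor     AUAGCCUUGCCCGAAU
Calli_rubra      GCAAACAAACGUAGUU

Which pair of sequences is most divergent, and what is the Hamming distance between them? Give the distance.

Pairwise Hamming distances:
  Ictero_gracilis vs Dendro_minor: 8
  Ictero_gracilis vs Calli_rubra: 8
  Dendro_minor vs Calli_rubra: 12
The largest is 12, between Dendro_minor and Calli_rubra.

12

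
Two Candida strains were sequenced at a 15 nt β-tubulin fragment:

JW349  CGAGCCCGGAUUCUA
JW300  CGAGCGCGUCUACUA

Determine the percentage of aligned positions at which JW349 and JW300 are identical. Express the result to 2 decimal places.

Mismatches occur at site 6 (C→G), site 9 (G→U), site 10 (A→C), site 12 (U→A).
11 of the 15 sites match, so the percent identity is 11/15 × 100 = 73.33%.

73.33%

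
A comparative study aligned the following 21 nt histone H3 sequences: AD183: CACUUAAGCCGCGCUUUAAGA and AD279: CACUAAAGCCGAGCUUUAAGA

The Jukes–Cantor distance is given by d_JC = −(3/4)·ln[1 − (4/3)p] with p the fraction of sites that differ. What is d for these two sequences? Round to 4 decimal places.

The sequences differ at positions 5 (U/A), 12 (C/A).
p = 2/21 = 0.095238.
d = −0.75 · ln(1 − (4/3)·0.095238) = −0.75 · ln(0.873016) = −0.75 · (-0.135801) = 0.1019.

0.1019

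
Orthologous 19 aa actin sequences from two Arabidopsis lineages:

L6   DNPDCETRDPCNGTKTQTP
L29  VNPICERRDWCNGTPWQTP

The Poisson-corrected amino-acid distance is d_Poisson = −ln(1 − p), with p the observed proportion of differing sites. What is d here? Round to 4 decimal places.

0.3795

Differing sites — 1:D/V; 4:D/I; 7:T/R; 10:P/W; 15:K/P; 16:T/W.
p = 6/19 = 0.315789.
d = −ln(1 − 0.315789) = −ln(0.684211) = 0.3795.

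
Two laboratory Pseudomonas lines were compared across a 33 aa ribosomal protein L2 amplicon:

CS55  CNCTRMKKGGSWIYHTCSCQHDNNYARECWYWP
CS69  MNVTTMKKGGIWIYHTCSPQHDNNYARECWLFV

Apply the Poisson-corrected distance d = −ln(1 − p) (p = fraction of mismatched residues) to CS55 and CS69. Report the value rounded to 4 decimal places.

0.2776

Mismatches occur at site 1 (C/M), site 3 (C/V), site 5 (R/T), site 11 (S/I), site 19 (C/P), site 31 (Y/L), site 32 (W/F), site 33 (P/V).
p = 8/33 = 0.242424.
d = −ln(1 − 0.242424) = −ln(0.757576) = 0.2776.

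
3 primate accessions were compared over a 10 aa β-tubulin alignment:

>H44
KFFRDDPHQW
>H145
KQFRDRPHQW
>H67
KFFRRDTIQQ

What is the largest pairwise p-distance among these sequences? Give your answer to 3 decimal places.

0.600

Pairwise Hamming distances:
  H44 vs H145: 2
  H44 vs H67: 4
  H145 vs H67: 6
The largest is 6 mismatches, between H145 and H67; p = 6/10 = 0.600.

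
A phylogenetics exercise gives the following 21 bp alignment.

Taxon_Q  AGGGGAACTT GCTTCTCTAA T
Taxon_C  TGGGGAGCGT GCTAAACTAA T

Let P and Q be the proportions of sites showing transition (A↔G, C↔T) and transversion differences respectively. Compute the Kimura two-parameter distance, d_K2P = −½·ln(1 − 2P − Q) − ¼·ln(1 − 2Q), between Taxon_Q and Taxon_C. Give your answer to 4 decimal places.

Mismatches occur at site 1 (A↔T, transversion), site 7 (A↔G, transition), site 9 (T↔G, transversion), site 14 (T↔A, transversion), site 15 (C↔A, transversion), site 16 (T↔A, transversion).
Of the 6 differences, 1 transition and 5 transversions over 21 sites: P = 1/21 = 0.047619, Q = 5/21 = 0.238095.
d = −0.5·ln(0.666667) − 0.25·ln(0.523810) = −0.5·(-0.405465) − 0.25·(-0.646626) = 0.3644.

0.3644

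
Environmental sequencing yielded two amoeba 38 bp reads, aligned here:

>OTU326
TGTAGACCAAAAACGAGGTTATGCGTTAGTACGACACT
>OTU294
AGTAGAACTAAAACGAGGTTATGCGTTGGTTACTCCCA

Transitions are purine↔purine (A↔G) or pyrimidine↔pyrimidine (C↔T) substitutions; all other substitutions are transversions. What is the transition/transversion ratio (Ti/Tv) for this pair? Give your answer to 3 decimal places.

Differing sites — 1:T/A (Tv); 7:C/A (Tv); 9:A/T (Tv); 28:A/G (Ti); 31:A/T (Tv); 32:C/A (Tv); 33:G/C (Tv); 34:A/T (Tv); 36:A/C (Tv); 38:T/A (Tv).
Of the 10 differences, 1 transition and 9 transversions, so Ti/Tv = 1/9 = 0.111.

0.111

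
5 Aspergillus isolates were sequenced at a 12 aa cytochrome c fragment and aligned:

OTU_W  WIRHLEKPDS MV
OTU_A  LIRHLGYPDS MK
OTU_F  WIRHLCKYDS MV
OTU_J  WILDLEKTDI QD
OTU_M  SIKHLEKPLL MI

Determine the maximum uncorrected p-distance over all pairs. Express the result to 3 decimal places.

Pairwise Hamming distances:
  OTU_W vs OTU_A: 4
  OTU_W vs OTU_F: 2
  OTU_W vs OTU_J: 6
  OTU_W vs OTU_M: 5
  OTU_A vs OTU_F: 5
  OTU_A vs OTU_J: 9
  OTU_A vs OTU_M: 7
  OTU_F vs OTU_J: 7
  OTU_F vs OTU_M: 7
  OTU_J vs OTU_M: 8
The largest is 9 mismatches, between OTU_A and OTU_J; p = 9/12 = 0.750.

0.750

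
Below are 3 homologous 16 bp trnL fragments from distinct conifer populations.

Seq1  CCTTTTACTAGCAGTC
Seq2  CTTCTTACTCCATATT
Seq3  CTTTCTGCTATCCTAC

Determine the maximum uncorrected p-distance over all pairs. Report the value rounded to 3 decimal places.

Pairwise Hamming distances:
  Seq1 vs Seq2: 8
  Seq1 vs Seq3: 7
  Seq2 vs Seq3: 10
The largest is 10 mismatches, between Seq2 and Seq3; p = 10/16 = 0.625.

0.625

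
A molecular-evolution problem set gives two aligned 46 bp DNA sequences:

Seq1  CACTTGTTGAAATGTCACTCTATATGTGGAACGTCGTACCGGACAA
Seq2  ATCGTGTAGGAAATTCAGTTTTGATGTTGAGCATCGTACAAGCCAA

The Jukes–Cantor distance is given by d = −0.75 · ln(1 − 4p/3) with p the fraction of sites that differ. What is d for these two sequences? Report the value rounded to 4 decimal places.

The sequences differ at positions 1 (C/A), 2 (A/T), 4 (T/G), 8 (T/A), 10 (A/G), 13 (T/A), 14 (G/T), 18 (C/G), 20 (C/T), 22 (A/T), 23 (T/G), 28 (G/T), 31 (A/G), 33 (G/A), 40 (C/A), 41 (G/A), 43 (A/C).
p = 17/46 = 0.369565.
d = −0.75 · ln(1 − (4/3)·0.369565) = −0.75 · ln(0.507247) = −0.75 · (-0.678757) = 0.5091.

0.5091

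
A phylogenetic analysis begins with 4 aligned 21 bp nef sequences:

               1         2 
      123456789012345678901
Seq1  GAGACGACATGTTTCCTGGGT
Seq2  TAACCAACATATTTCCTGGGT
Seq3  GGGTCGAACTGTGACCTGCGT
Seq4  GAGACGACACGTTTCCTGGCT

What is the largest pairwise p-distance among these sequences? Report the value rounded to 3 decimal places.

Pairwise Hamming distances:
  Seq1 vs Seq2: 5
  Seq1 vs Seq3: 7
  Seq1 vs Seq4: 2
  Seq2 vs Seq3: 11
  Seq2 vs Seq4: 7
  Seq3 vs Seq4: 9
The largest is 11 mismatches, between Seq2 and Seq3; p = 11/21 = 0.524.

0.524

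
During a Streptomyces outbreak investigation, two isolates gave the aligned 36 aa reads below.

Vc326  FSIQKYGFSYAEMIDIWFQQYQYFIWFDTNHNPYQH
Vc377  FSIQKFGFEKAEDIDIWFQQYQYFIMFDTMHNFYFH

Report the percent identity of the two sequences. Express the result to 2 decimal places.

The sequences differ at positions 6 (Y/F), 9 (S/E), 10 (Y/K), 13 (M/D), 26 (W/M), 30 (N/M), 33 (P/F), 35 (Q/F).
28 of the 36 sites match, so the percent identity is 28/36 × 100 = 77.78%.

77.78%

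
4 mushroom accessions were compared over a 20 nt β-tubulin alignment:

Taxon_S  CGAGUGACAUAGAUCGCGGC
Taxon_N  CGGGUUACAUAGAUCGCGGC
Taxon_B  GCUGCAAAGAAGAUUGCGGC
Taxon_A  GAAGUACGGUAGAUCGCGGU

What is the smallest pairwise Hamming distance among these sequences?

Pairwise Hamming distances:
  Taxon_S vs Taxon_N: 2
  Taxon_S vs Taxon_B: 9
  Taxon_S vs Taxon_A: 7
  Taxon_N vs Taxon_B: 9
  Taxon_N vs Taxon_A: 8
  Taxon_B vs Taxon_A: 8
The smallest is 2, between Taxon_S and Taxon_N.

2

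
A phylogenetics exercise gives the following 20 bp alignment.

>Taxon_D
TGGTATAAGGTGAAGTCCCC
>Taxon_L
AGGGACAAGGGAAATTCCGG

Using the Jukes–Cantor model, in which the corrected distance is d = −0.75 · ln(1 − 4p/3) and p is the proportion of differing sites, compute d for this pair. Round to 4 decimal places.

0.5716

Mismatches occur at site 1 (T↔A), site 4 (T↔G), site 6 (T↔C), site 11 (T↔G), site 12 (G↔A), site 15 (G↔T), site 19 (C↔G), site 20 (C↔G).
p = 8/20 = 0.400000.
d = −0.75 · ln(1 − (4/3)·0.400000) = −0.75 · ln(0.466667) = −0.75 · (-0.762139) = 0.5716.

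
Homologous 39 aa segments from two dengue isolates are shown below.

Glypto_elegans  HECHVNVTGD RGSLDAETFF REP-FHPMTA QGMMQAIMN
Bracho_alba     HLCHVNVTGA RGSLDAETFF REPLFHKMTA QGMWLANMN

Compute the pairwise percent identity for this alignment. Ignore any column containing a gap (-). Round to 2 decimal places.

84.21%

Excluding the 1 gap column leaves 38 comparable sites.
Differing sites — 2:E/L; 10:D/A; 27:P/K; 34:M/W; 35:Q/L; 37:I/N.
32 of the 38 comparable sites match, so the percent identity is 32/38 × 100 = 84.21%.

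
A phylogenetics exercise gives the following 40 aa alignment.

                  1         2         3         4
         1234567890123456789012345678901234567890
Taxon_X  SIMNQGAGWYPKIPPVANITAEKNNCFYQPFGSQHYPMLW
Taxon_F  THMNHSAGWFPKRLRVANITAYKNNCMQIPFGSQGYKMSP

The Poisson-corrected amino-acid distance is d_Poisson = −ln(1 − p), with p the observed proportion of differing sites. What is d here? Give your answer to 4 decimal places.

Differing sites — 1:S/T; 2:I/H; 5:Q/H; 6:G/S; 10:Y/F; 13:I/R; 14:P/L; 15:P/R; 22:E/Y; 27:F/M; 28:Y/Q; 29:Q/I; 35:H/G; 37:P/K; 39:L/S; 40:W/P.
p = 16/40 = 0.400000.
d = −ln(1 − 0.400000) = −ln(0.600000) = 0.5108.

0.5108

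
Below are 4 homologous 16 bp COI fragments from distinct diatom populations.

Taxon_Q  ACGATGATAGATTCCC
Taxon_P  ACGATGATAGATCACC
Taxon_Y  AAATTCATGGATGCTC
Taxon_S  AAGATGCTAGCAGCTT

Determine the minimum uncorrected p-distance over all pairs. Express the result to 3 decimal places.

Pairwise Hamming distances:
  Taxon_Q vs Taxon_P: 2
  Taxon_Q vs Taxon_Y: 7
  Taxon_Q vs Taxon_S: 7
  Taxon_P vs Taxon_Y: 8
  Taxon_P vs Taxon_S: 8
  Taxon_Y vs Taxon_S: 8
The smallest is 2 mismatches, between Taxon_Q and Taxon_P; p = 2/16 = 0.125.

0.125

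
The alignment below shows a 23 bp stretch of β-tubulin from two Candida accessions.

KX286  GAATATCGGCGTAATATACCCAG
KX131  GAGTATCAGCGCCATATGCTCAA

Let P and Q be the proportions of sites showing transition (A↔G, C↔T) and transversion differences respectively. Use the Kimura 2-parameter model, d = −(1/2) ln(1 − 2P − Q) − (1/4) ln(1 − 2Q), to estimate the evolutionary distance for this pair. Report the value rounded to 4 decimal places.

The sequences differ at positions 3 (A/G, transition), 8 (G/A, transition), 12 (T/C, transition), 13 (A/C, transversion), 18 (A/G, transition), 20 (C/T, transition), 23 (G/A, transition).
Of the 7 differences, 6 transitions and 1 transversion over 23 sites: P = 6/23 = 0.260870, Q = 1/23 = 0.043478.
d = −0.5·ln(0.434782) − 0.25·ln(0.913044) = −0.5·(-0.832911) − 0.25·(-0.090971) = 0.4392.

0.4392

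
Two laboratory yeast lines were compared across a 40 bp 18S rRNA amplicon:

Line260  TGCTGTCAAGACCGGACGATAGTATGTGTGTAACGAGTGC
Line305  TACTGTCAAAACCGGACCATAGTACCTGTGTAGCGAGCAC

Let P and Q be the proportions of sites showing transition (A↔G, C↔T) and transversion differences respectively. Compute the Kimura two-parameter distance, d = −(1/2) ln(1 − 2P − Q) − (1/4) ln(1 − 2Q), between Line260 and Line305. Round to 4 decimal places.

The sequences differ at positions 2 (G/A, transition), 10 (G/A, transition), 18 (G/C, transversion), 25 (T/C, transition), 26 (G/C, transversion), 33 (A/G, transition), 38 (T/C, transition), 39 (G/A, transition).
Of the 8 differences, 6 transitions and 2 transversions over 40 sites: P = 6/40 = 0.150000, Q = 2/40 = 0.050000.
d = −0.5·ln(0.650000) − 0.25·ln(0.900000) = −0.5·(-0.430783) − 0.25·(-0.105361) = 0.2417.

0.2417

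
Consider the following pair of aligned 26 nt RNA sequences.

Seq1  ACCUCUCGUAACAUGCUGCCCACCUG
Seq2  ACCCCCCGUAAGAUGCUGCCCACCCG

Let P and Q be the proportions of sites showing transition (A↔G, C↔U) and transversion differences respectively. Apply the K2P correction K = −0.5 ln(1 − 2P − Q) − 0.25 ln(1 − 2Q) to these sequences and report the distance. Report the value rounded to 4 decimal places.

Differing sites — 4:U/C (Ti); 6:U/C (Ti); 12:C/G (Tv); 25:U/C (Ti).
Of the 4 differences, 3 transitions and 1 transversion over 26 sites: P = 3/26 = 0.115385, Q = 1/26 = 0.038462.
d = −0.5·ln(0.730768) − 0.25·ln(0.923076) = −0.5·(-0.313659) − 0.25·(-0.080044) = 0.1768.

0.1768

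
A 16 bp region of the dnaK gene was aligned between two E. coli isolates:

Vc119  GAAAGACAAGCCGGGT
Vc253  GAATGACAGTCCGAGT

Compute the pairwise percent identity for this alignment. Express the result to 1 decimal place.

75.0%

Differing sites — 4:A/T; 9:A/G; 10:G/T; 14:G/A.
12 of the 16 sites match, so the percent identity is 12/16 × 100 = 75.0%.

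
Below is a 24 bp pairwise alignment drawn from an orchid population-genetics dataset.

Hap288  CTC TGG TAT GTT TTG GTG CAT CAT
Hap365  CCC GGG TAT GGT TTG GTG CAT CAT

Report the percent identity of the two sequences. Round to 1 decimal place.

87.5%

The sequences differ at positions 2 (T/C), 4 (T/G), 11 (T/G).
21 of the 24 sites match, so the percent identity is 21/24 × 100 = 87.5%.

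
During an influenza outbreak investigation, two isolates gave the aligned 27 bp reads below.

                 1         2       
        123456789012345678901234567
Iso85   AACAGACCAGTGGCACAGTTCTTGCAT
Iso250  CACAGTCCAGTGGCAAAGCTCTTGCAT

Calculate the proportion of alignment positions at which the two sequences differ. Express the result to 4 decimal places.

Differing sites — 1:A/C; 6:A/T; 16:C/A; 19:T/C.
There are 4 differences over 27 sites, so p = 4/27 = 0.1481.

0.1481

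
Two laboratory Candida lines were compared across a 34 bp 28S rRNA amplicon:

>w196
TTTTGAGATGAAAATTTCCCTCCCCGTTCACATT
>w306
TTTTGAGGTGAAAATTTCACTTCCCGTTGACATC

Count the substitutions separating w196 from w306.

5

Differing sites — 8:A/G; 19:C/A; 22:C/T; 29:C/G; 34:T/C.
That gives 5 mismatches out of 34 aligned sites, so the Hamming distance is 5.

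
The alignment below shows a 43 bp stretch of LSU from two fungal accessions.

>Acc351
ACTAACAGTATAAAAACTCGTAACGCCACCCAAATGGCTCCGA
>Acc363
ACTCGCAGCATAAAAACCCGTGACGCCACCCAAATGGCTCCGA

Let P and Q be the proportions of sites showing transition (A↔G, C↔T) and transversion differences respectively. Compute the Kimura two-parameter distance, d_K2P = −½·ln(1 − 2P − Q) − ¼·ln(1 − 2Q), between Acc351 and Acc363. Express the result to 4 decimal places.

0.1293

Differing sites — 4:A/C (Tv); 5:A/G (Ti); 9:T/C (Ti); 18:T/C (Ti); 22:A/G (Ti).
Of the 5 differences, 4 transitions and 1 transversion over 43 sites: P = 4/43 = 0.093023, Q = 1/43 = 0.023256.
d = −0.5·ln(0.790698) − 0.25·ln(0.953488) = −0.5·(-0.234839) − 0.25·(-0.047628) = 0.1293.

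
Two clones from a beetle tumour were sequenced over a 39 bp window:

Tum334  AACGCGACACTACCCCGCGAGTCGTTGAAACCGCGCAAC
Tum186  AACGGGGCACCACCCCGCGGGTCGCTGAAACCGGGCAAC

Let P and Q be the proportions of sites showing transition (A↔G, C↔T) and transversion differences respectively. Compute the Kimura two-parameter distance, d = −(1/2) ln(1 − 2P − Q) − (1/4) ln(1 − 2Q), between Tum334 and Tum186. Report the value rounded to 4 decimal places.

Differing sites — 5:C/G (Tv); 7:A/G (Ti); 11:T/C (Ti); 20:A/G (Ti); 25:T/C (Ti); 34:C/G (Tv).
Of the 6 differences, 4 transitions and 2 transversions over 39 sites: P = 4/39 = 0.102564, Q = 2/39 = 0.051282.
d = −0.5·ln(0.743590) − 0.25·ln(0.897436) = −0.5·(-0.296265) − 0.25·(-0.108213) = 0.1752.

0.1752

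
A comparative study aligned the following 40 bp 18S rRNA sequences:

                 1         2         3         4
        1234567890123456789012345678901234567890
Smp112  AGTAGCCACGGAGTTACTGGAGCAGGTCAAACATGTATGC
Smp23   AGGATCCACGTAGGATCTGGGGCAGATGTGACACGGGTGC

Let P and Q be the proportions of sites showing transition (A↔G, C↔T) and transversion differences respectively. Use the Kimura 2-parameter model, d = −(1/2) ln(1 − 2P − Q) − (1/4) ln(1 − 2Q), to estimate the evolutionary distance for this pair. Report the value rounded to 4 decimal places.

0.4716

The sequences differ at positions 3 (T/G, transversion), 5 (G/T, transversion), 11 (G/T, transversion), 14 (T/G, transversion), 15 (T/A, transversion), 16 (A/T, transversion), 21 (A/G, transition), 26 (G/A, transition), 28 (C/G, transversion), 29 (A/T, transversion), 30 (A/G, transition), 34 (T/C, transition), 36 (T/G, transversion), 37 (A/G, transition).
Of the 14 differences, 5 transitions and 9 transversions over 40 sites: P = 5/40 = 0.125000, Q = 9/40 = 0.225000.
d = −0.5·ln(0.525000) − 0.25·ln(0.550000) = −0.5·(-0.644357) − 0.25·(-0.597837) = 0.4716.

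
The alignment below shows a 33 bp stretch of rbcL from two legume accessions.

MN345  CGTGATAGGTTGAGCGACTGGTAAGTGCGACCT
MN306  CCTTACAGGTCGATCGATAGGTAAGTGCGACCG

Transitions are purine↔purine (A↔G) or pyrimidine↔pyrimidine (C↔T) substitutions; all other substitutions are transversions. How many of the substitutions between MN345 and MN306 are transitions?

Mismatches occur at site 2 (G→C, transversion), site 4 (G→T, transversion), site 6 (T→C, transition), site 11 (T→C, transition), site 14 (G→T, transversion), site 18 (C→T, transition), site 19 (T→A, transversion), site 33 (T→G, transversion).
Of the 8 differences, 3 transitions and 5 transversions, so the answer is 3.

3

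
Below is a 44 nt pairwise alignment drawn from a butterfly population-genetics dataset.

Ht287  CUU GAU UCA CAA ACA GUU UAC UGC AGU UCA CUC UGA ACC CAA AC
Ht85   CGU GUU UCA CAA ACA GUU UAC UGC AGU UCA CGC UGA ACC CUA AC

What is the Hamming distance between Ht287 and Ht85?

Differing sites — 2:U/G; 5:A/U; 32:U/G; 41:A/U.
That gives 4 mismatches out of 44 aligned sites, so the Hamming distance is 4.

4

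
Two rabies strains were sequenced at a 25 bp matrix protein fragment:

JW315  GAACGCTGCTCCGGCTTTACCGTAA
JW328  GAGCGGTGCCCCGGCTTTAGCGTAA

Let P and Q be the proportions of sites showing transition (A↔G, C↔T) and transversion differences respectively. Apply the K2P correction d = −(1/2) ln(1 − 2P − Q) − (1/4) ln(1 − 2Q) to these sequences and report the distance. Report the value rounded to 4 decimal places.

The sequences differ at positions 3 (A/G, transition), 6 (C/G, transversion), 10 (T/C, transition), 20 (C/G, transversion).
Of the 4 differences, 2 transitions and 2 transversions over 25 sites: P = 2/25 = 0.080000, Q = 2/25 = 0.080000.
d = −0.5·ln(0.760000) − 0.25·ln(0.840000) = −0.5·(-0.274437) − 0.25·(-0.174353) = 0.1808.

0.1808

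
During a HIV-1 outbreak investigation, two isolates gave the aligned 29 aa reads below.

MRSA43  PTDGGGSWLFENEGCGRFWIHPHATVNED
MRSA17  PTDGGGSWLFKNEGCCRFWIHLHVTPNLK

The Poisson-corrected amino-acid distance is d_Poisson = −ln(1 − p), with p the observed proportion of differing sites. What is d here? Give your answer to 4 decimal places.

0.2763

The sequences differ at positions 11 (E/K), 16 (G/C), 22 (P/L), 24 (A/V), 26 (V/P), 28 (E/L), 29 (D/K).
p = 7/29 = 0.241379.
d = −ln(1 − 0.241379) = −ln(0.758621) = 0.2763.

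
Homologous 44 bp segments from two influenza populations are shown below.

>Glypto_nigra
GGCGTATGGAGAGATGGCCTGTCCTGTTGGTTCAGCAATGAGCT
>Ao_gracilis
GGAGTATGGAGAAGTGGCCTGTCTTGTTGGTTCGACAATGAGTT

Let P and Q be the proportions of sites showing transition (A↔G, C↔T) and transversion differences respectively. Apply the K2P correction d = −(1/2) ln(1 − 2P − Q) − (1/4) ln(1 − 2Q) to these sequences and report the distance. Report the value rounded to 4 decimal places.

The sequences differ at positions 3 (C/A, transversion), 13 (G/A, transition), 14 (A/G, transition), 24 (C/T, transition), 34 (A/G, transition), 35 (G/A, transition), 43 (C/T, transition).
Of the 7 differences, 6 transitions and 1 transversion over 44 sites: P = 6/44 = 0.136364, Q = 1/44 = 0.022727.
d = −0.5·ln(0.704545) − 0.25·ln(0.954546) = −0.5·(-0.350203) − 0.25·(-0.046519) = 0.1867.

0.1867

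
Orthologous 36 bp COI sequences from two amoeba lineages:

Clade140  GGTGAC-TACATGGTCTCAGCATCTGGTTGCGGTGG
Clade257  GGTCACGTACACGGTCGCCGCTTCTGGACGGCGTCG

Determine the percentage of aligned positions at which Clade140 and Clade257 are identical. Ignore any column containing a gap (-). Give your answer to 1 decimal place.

Excluding the 1 gap column leaves 35 comparable sites.
Mismatches occur at site 4 (G→C), site 12 (T→C), site 17 (T→G), site 19 (A→C), site 22 (A→T), site 28 (T→A), site 29 (T→C), site 31 (C→G), site 32 (G→C), site 35 (G→C).
25 of the 35 comparable sites match, so the percent identity is 25/35 × 100 = 71.4%.

71.4%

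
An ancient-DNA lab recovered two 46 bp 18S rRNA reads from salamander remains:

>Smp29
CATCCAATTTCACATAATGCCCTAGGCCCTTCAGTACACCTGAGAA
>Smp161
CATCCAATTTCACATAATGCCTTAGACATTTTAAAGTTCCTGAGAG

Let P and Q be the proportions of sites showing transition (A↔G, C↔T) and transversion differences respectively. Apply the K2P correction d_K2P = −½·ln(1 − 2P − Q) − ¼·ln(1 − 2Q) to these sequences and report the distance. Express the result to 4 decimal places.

0.3013

The sequences differ at positions 22 (C/T, transition), 26 (G/A, transition), 28 (C/A, transversion), 29 (C/T, transition), 32 (C/T, transition), 34 (G/A, transition), 35 (T/A, transversion), 36 (A/G, transition), 37 (C/T, transition), 38 (A/T, transversion), 46 (A/G, transition).
Of the 11 differences, 8 transitions and 3 transversions over 46 sites: P = 8/46 = 0.173913, Q = 3/46 = 0.065217.
d = −0.5·ln(0.586957) − 0.25·ln(0.869566) = −0.5·(-0.532804) − 0.25·(-0.139761) = 0.3013.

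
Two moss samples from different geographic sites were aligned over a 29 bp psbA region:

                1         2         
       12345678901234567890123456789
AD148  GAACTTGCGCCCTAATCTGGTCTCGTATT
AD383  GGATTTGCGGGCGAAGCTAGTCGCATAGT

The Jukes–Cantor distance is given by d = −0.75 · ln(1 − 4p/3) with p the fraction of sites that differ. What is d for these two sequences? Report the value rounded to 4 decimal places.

The sequences differ at positions 2 (A/G), 4 (C/T), 10 (C/G), 11 (C/G), 13 (T/G), 16 (T/G), 19 (G/A), 23 (T/G), 25 (G/A), 28 (T/G).
p = 10/29 = 0.344828.
d = −0.75 · ln(1 − (4/3)·0.344828) = −0.75 · ln(0.540229) = −0.75 · (-0.615762) = 0.4618.

0.4618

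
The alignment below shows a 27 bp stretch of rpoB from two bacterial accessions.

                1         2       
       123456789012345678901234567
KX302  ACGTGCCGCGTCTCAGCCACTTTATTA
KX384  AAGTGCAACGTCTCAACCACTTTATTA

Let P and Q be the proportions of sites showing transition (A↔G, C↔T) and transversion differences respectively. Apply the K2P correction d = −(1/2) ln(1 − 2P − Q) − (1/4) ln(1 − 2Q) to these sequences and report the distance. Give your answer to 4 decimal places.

Mismatches occur at site 2 (C/A, transversion), site 7 (C/A, transversion), site 8 (G/A, transition), site 16 (G/A, transition).
Of the 4 differences, 2 transitions and 2 transversions over 27 sites: P = 2/27 = 0.074074, Q = 2/27 = 0.074074.
d = −0.5·ln(0.777778) − 0.25·ln(0.851852) = −0.5·(-0.251314) − 0.25·(-0.160342) = 0.1657.

0.1657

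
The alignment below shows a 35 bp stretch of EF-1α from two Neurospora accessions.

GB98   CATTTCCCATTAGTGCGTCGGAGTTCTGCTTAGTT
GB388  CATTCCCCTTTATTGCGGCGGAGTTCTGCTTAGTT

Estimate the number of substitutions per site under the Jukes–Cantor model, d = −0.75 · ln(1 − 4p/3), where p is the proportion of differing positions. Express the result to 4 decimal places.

0.1240

The sequences differ at positions 5 (T/C), 9 (A/T), 13 (G/T), 18 (T/G).
p = 4/35 = 0.114286.
d = −0.75 · ln(1 − (4/3)·0.114286) = −0.75 · ln(0.847619) = −0.75 · (-0.165324) = 0.1240.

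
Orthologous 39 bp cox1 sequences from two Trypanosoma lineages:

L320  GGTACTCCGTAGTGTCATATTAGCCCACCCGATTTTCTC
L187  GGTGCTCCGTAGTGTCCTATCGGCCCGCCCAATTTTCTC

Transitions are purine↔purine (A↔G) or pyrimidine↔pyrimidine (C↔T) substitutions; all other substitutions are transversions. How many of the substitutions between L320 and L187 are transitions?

Differing sites — 4:A/G (Ti); 17:A/C (Tv); 21:T/C (Ti); 22:A/G (Ti); 27:A/G (Ti); 31:G/A (Ti).
Of the 6 differences, 5 transitions and 1 transversion, so the answer is 5.

5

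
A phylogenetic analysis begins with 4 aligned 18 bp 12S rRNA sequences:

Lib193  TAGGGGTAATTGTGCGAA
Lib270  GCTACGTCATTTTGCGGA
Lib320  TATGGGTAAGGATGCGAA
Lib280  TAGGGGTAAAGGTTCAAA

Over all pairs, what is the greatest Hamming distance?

12

Pairwise Hamming distances:
  Lib193 vs Lib270: 8
  Lib193 vs Lib320: 4
  Lib193 vs Lib280: 4
  Lib270 vs Lib320: 9
  Lib270 vs Lib280: 12
  Lib320 vs Lib280: 5
The largest is 12, between Lib270 and Lib280.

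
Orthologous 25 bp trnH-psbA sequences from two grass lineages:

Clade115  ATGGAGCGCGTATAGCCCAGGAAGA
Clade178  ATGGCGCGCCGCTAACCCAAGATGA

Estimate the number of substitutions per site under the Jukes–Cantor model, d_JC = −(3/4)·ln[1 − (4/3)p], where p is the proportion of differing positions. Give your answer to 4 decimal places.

Differing sites — 5:A/C; 10:G/C; 11:T/G; 12:A/C; 15:G/A; 20:G/A; 23:A/T.
p = 7/25 = 0.280000.
d = −0.75 · ln(1 − (4/3)·0.280000) = −0.75 · ln(0.626667) = −0.75 · (-0.467340) = 0.3505.

0.3505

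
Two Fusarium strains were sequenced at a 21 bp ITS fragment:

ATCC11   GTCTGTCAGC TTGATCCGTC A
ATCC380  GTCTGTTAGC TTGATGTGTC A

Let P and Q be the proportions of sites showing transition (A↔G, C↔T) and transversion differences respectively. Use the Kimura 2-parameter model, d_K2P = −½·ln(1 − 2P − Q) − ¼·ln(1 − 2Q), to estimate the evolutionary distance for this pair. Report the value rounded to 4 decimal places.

Mismatches occur at site 7 (C/T, transition), site 16 (C/G, transversion), site 17 (C/T, transition).
Of the 3 differences, 2 transitions and 1 transversion over 21 sites: P = 2/21 = 0.095238, Q = 1/21 = 0.047619.
d = −0.5·ln(0.761905) − 0.25·ln(0.904762) = −0.5·(-0.271933) − 0.25·(-0.100083) = 0.1610.

0.1610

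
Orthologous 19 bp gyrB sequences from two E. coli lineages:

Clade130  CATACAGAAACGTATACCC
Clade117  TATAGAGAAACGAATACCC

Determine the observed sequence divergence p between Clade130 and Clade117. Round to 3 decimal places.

0.158

Mismatches occur at site 1 (C↔T), site 5 (C↔G), site 13 (T↔A).
There are 3 differences over 19 sites, so p = 3/19 = 0.158.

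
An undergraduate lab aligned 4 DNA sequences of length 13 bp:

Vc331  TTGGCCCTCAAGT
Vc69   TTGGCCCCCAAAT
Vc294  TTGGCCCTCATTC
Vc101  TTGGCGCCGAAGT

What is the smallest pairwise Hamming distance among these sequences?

Pairwise Hamming distances:
  Vc331 vs Vc69: 2
  Vc331 vs Vc294: 3
  Vc331 vs Vc101: 3
  Vc69 vs Vc294: 4
  Vc69 vs Vc101: 3
  Vc294 vs Vc101: 6
The smallest is 2, between Vc331 and Vc69.

2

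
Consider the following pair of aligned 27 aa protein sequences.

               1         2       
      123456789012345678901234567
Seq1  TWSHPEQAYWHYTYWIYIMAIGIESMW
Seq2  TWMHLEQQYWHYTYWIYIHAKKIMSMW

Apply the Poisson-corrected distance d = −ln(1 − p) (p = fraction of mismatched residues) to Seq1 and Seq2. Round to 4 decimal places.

The sequences differ at positions 3 (S/M), 5 (P/L), 8 (A/Q), 19 (M/H), 21 (I/K), 22 (G/K), 24 (E/M).
p = 7/27 = 0.259259.
d = −ln(1 − 0.259259) = −ln(0.740741) = 0.3001.

0.3001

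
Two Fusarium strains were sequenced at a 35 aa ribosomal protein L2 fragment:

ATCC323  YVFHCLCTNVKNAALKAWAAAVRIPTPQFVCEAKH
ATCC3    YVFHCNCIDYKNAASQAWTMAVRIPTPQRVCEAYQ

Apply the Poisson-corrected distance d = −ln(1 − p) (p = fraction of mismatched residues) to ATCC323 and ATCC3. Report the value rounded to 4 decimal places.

0.3773

The sequences differ at positions 6 (L/N), 8 (T/I), 9 (N/D), 10 (V/Y), 15 (L/S), 16 (K/Q), 19 (A/T), 20 (A/M), 29 (F/R), 34 (K/Y), 35 (H/Q).
p = 11/35 = 0.314286.
d = −ln(1 − 0.314286) = −ln(0.685714) = 0.3773.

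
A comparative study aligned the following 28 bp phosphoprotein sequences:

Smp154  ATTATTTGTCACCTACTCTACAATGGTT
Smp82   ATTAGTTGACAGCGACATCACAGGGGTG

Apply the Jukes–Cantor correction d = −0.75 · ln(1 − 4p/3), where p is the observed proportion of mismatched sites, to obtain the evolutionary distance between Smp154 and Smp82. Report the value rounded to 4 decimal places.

0.4850

Mismatches occur at site 5 (T↔G), site 9 (T↔A), site 12 (C↔G), site 14 (T↔G), site 17 (T↔A), site 18 (C↔T), site 19 (T↔C), site 23 (A↔G), site 24 (T↔G), site 28 (T↔G).
p = 10/28 = 0.357143.
d = −0.75 · ln(1 − (4/3)·0.357143) = −0.75 · ln(0.523809) = −0.75 · (-0.646628) = 0.4850.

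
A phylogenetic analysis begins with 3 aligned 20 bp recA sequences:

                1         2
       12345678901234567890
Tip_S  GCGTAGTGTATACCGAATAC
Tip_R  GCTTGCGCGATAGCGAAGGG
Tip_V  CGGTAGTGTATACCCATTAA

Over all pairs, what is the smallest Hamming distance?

Pairwise Hamming distances:
  Tip_S vs Tip_R: 10
  Tip_S vs Tip_V: 5
  Tip_R vs Tip_V: 14
The smallest is 5, between Tip_S and Tip_V.

5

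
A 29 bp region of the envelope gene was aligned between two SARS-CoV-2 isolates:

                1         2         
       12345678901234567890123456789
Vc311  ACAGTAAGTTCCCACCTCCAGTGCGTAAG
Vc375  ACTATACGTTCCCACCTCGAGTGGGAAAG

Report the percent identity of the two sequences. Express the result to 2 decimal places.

79.31%

Mismatches occur at site 3 (A→T), site 4 (G→A), site 7 (A→C), site 19 (C→G), site 24 (C→G), site 26 (T→A).
23 of the 29 sites match, so the percent identity is 23/29 × 100 = 79.31%.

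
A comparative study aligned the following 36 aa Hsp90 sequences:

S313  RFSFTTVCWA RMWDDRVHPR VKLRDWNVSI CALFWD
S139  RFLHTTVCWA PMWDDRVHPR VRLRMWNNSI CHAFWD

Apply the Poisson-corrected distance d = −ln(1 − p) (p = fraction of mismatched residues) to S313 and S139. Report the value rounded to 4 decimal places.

0.2513

The sequences differ at positions 3 (S/L), 4 (F/H), 11 (R/P), 22 (K/R), 25 (D/M), 28 (V/N), 32 (A/H), 33 (L/A).
p = 8/36 = 0.222222.
d = −ln(1 − 0.222222) = −ln(0.777778) = 0.2513.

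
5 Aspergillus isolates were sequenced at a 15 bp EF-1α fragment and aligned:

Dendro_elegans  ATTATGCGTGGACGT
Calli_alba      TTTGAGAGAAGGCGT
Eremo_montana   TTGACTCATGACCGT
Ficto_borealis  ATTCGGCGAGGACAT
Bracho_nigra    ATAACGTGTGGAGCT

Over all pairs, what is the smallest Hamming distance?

Pairwise Hamming distances:
  Dendro_elegans vs Calli_alba: 7
  Dendro_elegans vs Eremo_montana: 7
  Dendro_elegans vs Ficto_borealis: 4
  Dendro_elegans vs Bracho_nigra: 5
  Calli_alba vs Eremo_montana: 10
  Calli_alba vs Ficto_borealis: 7
  Calli_alba vs Bracho_nigra: 10
  Eremo_montana vs Ficto_borealis: 10
  Eremo_montana vs Bracho_nigra: 9
  Ficto_borealis vs Bracho_nigra: 7
The smallest is 4, between Dendro_elegans and Ficto_borealis.

4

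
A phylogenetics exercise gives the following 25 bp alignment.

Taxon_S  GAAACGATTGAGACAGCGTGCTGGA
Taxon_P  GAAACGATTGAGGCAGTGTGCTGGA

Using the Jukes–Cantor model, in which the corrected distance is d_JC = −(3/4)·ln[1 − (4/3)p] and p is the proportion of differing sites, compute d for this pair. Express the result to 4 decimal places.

0.0846

Mismatches occur at site 13 (A→G), site 17 (C→T).
p = 2/25 = 0.080000.
d = −0.75 · ln(1 − (4/3)·0.080000) = −0.75 · ln(0.893333) = −0.75 · (-0.112796) = 0.0846.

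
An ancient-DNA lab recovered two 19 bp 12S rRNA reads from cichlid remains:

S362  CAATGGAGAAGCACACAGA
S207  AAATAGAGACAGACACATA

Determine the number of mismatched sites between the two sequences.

6

The sequences differ at positions 1 (C/A), 5 (G/A), 10 (A/C), 11 (G/A), 12 (C/G), 18 (G/T).
That gives 6 mismatches out of 19 aligned sites, so the Hamming distance is 6.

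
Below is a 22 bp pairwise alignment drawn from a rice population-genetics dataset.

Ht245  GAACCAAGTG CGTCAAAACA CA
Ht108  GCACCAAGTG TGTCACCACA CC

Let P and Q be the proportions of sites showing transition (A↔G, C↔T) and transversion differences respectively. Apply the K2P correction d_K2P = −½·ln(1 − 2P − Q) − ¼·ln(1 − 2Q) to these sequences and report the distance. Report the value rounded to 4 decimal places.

0.2722

The sequences differ at positions 2 (A/C, transversion), 11 (C/T, transition), 16 (A/C, transversion), 17 (A/C, transversion), 22 (A/C, transversion).
Of the 5 differences, 1 transition and 4 transversions over 22 sites: P = 1/22 = 0.045455, Q = 4/22 = 0.181818.
d = −0.5·ln(0.727272) − 0.25·ln(0.636364) = −0.5·(-0.318455) − 0.25·(-0.451985) = 0.2722.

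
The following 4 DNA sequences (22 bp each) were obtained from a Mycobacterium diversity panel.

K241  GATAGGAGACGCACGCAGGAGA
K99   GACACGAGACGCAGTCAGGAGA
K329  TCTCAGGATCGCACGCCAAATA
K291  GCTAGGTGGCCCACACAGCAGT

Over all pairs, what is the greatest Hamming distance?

14

Pairwise Hamming distances:
  K241 vs K99: 4
  K241 vs K329: 11
  K241 vs K291: 7
  K99 vs K329: 14
  K99 vs K291: 10
  K329 vs K291: 13
The largest is 14, between K99 and K329.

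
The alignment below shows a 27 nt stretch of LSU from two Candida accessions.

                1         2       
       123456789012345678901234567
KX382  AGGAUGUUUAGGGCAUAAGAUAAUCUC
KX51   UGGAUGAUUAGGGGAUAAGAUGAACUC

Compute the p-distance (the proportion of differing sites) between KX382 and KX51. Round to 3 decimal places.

Differing sites — 1:A/U; 7:U/A; 14:C/G; 22:A/G; 24:U/A.
There are 5 differences over 27 sites, so p = 5/27 = 0.185.

0.185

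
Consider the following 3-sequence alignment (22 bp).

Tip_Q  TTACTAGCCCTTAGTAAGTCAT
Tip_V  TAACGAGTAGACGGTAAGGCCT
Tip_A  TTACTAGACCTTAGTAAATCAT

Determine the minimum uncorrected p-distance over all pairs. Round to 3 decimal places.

0.091

Pairwise Hamming distances:
  Tip_Q vs Tip_V: 10
  Tip_Q vs Tip_A: 2
  Tip_V vs Tip_A: 11
The smallest is 2 mismatches, between Tip_Q and Tip_A; p = 2/22 = 0.091.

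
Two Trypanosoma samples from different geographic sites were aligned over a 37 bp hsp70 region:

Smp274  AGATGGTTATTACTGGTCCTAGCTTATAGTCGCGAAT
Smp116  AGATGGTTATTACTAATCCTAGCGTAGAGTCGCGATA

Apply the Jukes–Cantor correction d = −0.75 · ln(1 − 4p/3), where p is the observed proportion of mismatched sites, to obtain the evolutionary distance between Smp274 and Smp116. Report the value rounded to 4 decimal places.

Mismatches occur at site 15 (G↔A), site 16 (G↔A), site 24 (T↔G), site 27 (T↔G), site 36 (A↔T), site 37 (T↔A).
p = 6/37 = 0.162162.
d = −0.75 · ln(1 − (4/3)·0.162162) = −0.75 · ln(0.783784) = −0.75 · (-0.243622) = 0.1827.

0.1827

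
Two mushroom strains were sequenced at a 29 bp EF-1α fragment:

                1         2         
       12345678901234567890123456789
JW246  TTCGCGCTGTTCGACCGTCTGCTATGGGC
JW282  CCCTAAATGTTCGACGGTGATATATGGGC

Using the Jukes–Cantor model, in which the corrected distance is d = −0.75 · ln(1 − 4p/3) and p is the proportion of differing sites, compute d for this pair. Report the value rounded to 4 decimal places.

Mismatches occur at site 1 (T→C), site 2 (T→C), site 4 (G→T), site 5 (C→A), site 6 (G→A), site 7 (C→A), site 16 (C→G), site 19 (C→G), site 20 (T→A), site 21 (G→T), site 22 (C→A).
p = 11/29 = 0.379310.
d = −0.75 · ln(1 − (4/3)·0.379310) = −0.75 · ln(0.494253) = −0.75 · (-0.704708) = 0.5285.

0.5285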